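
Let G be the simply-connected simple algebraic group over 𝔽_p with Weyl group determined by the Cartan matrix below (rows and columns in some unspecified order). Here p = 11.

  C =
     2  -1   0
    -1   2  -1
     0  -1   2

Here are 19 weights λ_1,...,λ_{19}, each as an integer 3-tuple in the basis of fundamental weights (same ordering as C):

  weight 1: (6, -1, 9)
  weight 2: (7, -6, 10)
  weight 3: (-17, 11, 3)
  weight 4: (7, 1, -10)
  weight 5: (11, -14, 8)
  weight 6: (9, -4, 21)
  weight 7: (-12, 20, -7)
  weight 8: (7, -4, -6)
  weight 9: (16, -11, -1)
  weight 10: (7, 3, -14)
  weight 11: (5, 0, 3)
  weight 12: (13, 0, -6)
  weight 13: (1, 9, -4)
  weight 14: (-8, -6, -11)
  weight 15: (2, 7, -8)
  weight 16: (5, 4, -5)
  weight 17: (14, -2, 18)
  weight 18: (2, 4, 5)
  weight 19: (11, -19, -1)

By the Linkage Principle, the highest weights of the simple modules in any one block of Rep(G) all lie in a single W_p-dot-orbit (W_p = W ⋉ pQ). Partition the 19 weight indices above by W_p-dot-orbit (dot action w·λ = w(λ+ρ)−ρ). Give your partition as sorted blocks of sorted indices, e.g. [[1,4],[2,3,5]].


Type A_3, rank 3, |W|=24; reorder rows/cols to standard.

Alcove-folded reps (p=11, 19 weights, presented ϖ-order):

  [1] (1, 0, 4);  [2] (0, 5, 3);  [3] (6, 1, 4);  [4] (1, 7, 2);  [5] (1, 7, 2);  [6] (3, 1, 7);  [7] (1, 0, 4);  [8] (0, 5, 3);  [9] (1, 0, 4);  [10] (1, 7, 2);  [11] (6, 1, 4);  [12] (6, 1, 3);  [13] (1, 7, 2);  [14] (1, 0, 4);  [15] (3, 1, 7);  [16] (6, 1, 4);  [17] (3, 1, 7);  [18] (0, 5, 3);  [19] (6, 1, 4)

Partition of {1..19} into 6 W_11-dot-orbits:

[[1, 7, 9, 14], [2, 8, 18], [3, 11, 16, 19], [4, 5, 10, 13], [6, 15, 17], [12]]


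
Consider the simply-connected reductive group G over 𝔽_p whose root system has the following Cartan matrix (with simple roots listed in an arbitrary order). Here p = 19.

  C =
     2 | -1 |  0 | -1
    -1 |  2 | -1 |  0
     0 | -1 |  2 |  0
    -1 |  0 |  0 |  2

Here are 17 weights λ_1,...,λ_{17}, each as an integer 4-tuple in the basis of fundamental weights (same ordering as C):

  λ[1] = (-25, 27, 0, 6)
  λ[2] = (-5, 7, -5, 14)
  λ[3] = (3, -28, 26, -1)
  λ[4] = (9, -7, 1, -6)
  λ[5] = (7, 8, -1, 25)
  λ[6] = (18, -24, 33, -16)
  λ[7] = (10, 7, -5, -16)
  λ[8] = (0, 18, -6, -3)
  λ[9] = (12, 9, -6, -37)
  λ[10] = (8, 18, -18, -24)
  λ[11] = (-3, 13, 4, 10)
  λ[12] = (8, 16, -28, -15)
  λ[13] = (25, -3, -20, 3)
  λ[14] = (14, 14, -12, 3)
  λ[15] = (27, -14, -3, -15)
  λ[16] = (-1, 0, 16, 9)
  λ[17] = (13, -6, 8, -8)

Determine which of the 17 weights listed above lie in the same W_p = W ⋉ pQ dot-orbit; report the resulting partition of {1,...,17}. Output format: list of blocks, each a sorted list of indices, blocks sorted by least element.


A_4 Cartan matrix, 4 simple roots permuted; ρ=(1,1,1,1).

Alcove-folded reps (p=19, 17 weights, presented ϖ-order):

  [1] (2, 5, 4, 7) · [2] (4, 0, 4, 11) · [3] (4, 0, 4, 11) · [4] (1, 1, 4, 4) · [5] (2, 8, 4, 0) · [6] (4, 0, 4, 11) · [7] (4, 0, 4, 11) · [8] (1, 13, 4, 0) · [9] (1, 1, 4, 4) · [10] (2, 8, 4, 0) · [11] (2, 8, 4, 0) · [12] (2, 5, 4, 7) · [13] (2, 8, 4, 0) · [14] (4, 0, 4, 11) · [15] (1, 1, 4, 4) · [16] (0, 1, 8, 1) · [17] (2, 5, 4, 7)

6 distinct reps among the 17 weights ⇒ 6 W_19-linkage classes:

[[1, 12, 17], [2, 3, 6, 7, 14], [4, 9, 15], [5, 10, 11, 13], [8], [16]]


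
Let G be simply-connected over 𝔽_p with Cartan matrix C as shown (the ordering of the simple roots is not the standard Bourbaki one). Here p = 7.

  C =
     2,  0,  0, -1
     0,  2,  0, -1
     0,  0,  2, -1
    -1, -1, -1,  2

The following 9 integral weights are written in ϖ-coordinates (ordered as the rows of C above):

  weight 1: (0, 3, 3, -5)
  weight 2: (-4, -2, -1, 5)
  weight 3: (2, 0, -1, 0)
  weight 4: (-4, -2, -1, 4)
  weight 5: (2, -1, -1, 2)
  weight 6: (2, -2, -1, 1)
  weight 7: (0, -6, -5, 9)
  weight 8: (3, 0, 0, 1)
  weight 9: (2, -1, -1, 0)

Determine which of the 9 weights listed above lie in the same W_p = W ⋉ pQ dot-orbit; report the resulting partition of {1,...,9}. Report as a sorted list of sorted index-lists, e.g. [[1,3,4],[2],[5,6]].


Type D_4, rank 4, |W|=192; reorder rows/cols to standard.

Alcove-folded reps (p=7, 9 weights, presented ϖ-order):

  λ_1 → (3, 0, 0, 1)
  λ_2 → (3, 1, 0, 1)
  λ_3 → (3, 1, 0, 1)
  λ_4 → (3, 1, 0, 1)
  λ_5 → (3, 0, 0, 1)
  λ_6 → (3, 1, 0, 1)
  λ_7 → (3, 1, 0, 1)
  λ_8 → (3, 0, 0, 1)
  λ_9 → (3, 0, 0, 1)

Partition of {1..9} into 2 W_7-dot-orbits:

[[1, 5, 8, 9], [2, 3, 4, 6, 7]]


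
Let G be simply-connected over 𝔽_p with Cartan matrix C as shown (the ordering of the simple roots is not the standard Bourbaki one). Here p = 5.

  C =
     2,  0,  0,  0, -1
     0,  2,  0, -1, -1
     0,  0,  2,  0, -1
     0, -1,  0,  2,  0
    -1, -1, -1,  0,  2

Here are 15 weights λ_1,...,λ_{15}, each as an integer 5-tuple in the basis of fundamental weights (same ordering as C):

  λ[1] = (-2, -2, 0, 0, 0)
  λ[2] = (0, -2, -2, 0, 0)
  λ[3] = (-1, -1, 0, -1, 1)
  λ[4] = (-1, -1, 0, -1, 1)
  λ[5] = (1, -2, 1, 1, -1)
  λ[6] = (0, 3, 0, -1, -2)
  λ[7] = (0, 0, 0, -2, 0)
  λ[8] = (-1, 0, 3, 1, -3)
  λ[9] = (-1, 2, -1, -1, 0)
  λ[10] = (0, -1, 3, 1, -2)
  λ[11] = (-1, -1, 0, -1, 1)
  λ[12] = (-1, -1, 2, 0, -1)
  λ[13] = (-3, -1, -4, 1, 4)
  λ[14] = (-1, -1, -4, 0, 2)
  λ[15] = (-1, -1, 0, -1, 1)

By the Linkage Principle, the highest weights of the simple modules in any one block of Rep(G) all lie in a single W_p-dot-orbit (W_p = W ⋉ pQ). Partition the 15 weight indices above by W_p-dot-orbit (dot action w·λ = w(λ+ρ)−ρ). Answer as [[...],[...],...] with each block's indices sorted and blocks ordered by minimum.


Cartan matrix: type D_5 (|W|=1920); un-permuting the 5 rows.

Alcove-folded reps (p=5, 15 weights, presented ϖ-order):

  λ_1+ρ ↦ (0, 0, 0, 0, 1);  λ_2+ρ ↦ (0, 0, 0, 0, 1);  λ_3+ρ ↦ (0, 0, 1, 0, 2);  λ_4+ρ ↦ (0, 0, 1, 0, 2);  λ_5+ρ ↦ (1, 0, 1, 1, 1);  λ_6+ρ ↦ (0, 0, 0, 0, 1);  λ_7+ρ ↦ (1, 0, 1, 1, 1);  λ_8+ρ ↦ (1, 0, 1, 1, 1);  λ_9+ρ ↦ (0, 0, 0, 0, 1);  λ_10+ρ ↦ (0, 0, 3, 1, 0);  λ_11+ρ ↦ (0, 0, 1, 0, 2);  λ_12+ρ ↦ (0, 0, 3, 1, 0);  λ_13+ρ ↦ (0, 0, 1, 0, 2);  λ_14+ρ ↦ (0, 0, 3, 1, 0);  λ_15+ρ ↦ (0, 0, 1, 0, 2)

Partition of {1..15} into 4 W_5-dot-orbits:

[[1, 2, 6, 9], [3, 4, 11, 13, 15], [5, 7, 8], [10, 12, 14]]


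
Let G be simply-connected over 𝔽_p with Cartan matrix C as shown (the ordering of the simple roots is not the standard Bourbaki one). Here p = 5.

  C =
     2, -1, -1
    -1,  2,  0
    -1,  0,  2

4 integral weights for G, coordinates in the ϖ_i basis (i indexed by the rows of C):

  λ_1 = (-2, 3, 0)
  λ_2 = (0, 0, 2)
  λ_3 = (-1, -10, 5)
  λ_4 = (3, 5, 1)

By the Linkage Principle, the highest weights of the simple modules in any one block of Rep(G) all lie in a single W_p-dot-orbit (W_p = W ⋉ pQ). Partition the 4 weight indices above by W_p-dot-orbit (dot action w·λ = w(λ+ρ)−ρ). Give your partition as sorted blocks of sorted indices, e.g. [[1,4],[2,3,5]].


C ↔ A_3 under row/col permutation; |W(A_3)| = 24.

Alcove-folded reps (p=5, 4 weights, presented ϖ-order):

  λ_1 → (1, 3, 0);  λ_2 → (1, 1, 3);  λ_3 → (1, 3, 0);  λ_4 → (1, 1, 3)

2 distinct reps among the 4 weights ⇒ 2 W_5-linkage classes:

[[1, 3], [2, 4]]


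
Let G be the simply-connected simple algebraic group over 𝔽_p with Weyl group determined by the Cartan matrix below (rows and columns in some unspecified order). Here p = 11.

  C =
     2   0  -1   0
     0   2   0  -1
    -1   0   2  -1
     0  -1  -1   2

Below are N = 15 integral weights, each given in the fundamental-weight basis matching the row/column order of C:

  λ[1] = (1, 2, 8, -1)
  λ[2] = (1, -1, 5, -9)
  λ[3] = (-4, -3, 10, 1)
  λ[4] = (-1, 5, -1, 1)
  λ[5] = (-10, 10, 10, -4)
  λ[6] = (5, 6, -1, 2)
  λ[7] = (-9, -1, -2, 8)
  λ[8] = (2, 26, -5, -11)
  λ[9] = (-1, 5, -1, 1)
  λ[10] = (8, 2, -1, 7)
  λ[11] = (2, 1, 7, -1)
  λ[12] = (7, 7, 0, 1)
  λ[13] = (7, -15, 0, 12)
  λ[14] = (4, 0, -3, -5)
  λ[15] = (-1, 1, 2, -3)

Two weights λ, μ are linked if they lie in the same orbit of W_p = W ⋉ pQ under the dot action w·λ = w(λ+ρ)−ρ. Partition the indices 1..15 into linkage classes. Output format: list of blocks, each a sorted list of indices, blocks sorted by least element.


C ↔ A_4 under row/col permutation; |W(A_4)| = 120.

W_11-reps of the 15 weights in Ā_11 (same 4-coord order as C):

    [1] (1, 0, 8, 0)
    [2] (0, 6, 0, 2)
    [3] (1, 0, 8, 0)
    [4] (0, 6, 0, 2)
    [5] (0, 0, 1, 2)
    [6] (1, 2, 0, 3)
    [7] (1, 0, 8, 0)
    [8] (1, 2, 0, 3)
    [9] (0, 6, 0, 2)
    [10] (0, 6, 0, 2)
    [11] (1, 0, 8, 0)
    [12] (0, 0, 1, 2)
    [13] (0, 0, 1, 2)
    [14] (1, 2, 0, 3)
    [15] (0, 0, 1, 2)

4 distinct reps among the 15 weights ⇒ 4 W_11-linkage classes:

[[1, 3, 7, 11], [2, 4, 9, 10], [5, 12, 13, 15], [6, 8, 14]]


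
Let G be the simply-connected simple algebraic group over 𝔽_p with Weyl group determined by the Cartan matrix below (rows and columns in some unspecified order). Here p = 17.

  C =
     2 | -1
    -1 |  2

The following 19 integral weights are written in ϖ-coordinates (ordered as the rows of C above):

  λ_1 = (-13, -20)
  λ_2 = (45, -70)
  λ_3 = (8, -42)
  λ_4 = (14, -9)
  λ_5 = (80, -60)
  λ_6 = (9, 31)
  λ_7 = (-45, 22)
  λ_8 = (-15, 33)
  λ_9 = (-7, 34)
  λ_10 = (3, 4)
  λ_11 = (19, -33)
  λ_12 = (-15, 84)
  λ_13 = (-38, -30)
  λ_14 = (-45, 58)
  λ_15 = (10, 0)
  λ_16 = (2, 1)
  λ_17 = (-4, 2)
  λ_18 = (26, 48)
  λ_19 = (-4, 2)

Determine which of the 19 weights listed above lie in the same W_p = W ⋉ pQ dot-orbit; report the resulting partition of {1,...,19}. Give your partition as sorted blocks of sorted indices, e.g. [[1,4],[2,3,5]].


C ↔ A_2 under row/col permutation; |W(A_2)| = 6.

Folding the 19 weights λ_j+ρ into Ā_17 (reps in the given 2-coord order):

  λ_1+ρ ↦ (3, 2);  λ_2+ρ ↦ (11, 1);  λ_3+ρ ↦ (7, 8);  λ_4+ρ ↦ (7, 8);  λ_5+ρ ↦ (4, 5);  λ_6+ρ ↦ (7, 8);  λ_7+ρ ↦ (6, 4);  λ_8+ρ ↦ (3, 0);  λ_9+ρ ↦ (11, 1);  λ_10+ρ ↦ (4, 5);  λ_11+ρ ↦ (3, 2);  λ_12+ρ ↦ (3, 0);  λ_13+ρ ↦ (3, 2);  λ_14+ρ ↦ (7, 8);  λ_15+ρ ↦ (11, 1);  λ_16+ρ ↦ (3, 2);  λ_17+ρ ↦ (3, 0);  λ_18+ρ ↦ (7, 8);  λ_19+ρ ↦ (3, 0)

Grouping the 19 weights by Ā_17-representative: 6 linkage classes.

[[1, 11, 13, 16], [2, 9, 15], [3, 4, 6, 14, 18], [5, 10], [7], [8, 12, 17, 19]]


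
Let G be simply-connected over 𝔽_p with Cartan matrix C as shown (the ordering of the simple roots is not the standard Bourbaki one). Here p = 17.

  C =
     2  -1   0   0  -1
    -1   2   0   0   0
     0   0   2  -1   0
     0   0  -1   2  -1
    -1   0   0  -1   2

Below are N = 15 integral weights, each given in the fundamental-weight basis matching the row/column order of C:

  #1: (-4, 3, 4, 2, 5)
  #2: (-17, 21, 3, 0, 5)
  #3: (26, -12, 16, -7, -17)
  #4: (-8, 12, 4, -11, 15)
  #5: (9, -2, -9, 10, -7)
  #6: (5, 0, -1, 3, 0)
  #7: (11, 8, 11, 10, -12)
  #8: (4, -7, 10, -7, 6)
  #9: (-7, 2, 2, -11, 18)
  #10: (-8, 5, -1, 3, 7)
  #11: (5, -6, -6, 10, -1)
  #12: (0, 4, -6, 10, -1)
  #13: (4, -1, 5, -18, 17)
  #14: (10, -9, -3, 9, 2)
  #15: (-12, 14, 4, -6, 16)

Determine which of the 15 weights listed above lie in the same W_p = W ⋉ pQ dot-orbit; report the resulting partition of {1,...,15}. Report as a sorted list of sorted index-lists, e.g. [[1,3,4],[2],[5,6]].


Dynkin diagram of C (from the 8 off-diagonal −1 entries): A_5.

Each λ_j+ρ reduced to Ā_17; 5-tuples below use C's row order:

  λ_1 → (3, 1, 5, 3, 3);  λ_2 → (6, 1, 0, 4, 1);  λ_3 → (1, 5, 5, 6, 0);  λ_4 → (6, 1, 0, 4, 1);  λ_5 → (3, 1, 5, 3, 3);  λ_6 → (6, 1, 0, 4, 1);  λ_7 → (6, 1, 0, 4, 1);  λ_8 → (1, 5, 5, 6, 0);  λ_9 → (3, 1, 5, 3, 3);  λ_10 → (6, 1, 0, 4, 1);  λ_11 → (1, 5, 5, 6, 0);  λ_12 → (1, 5, 5, 6, 0);  λ_13 → (1, 5, 5, 6, 0);  λ_14 → (3, 1, 5, 3, 3);  λ_15 → (11, 0, 4, 1, 1)

The 15 indices split into 4 linkage classes (same alcove rep ⇔ same W_17-dot-orbit):

[[1, 5, 9, 14], [2, 4, 6, 7, 10], [3, 8, 11, 12, 13], [15]]


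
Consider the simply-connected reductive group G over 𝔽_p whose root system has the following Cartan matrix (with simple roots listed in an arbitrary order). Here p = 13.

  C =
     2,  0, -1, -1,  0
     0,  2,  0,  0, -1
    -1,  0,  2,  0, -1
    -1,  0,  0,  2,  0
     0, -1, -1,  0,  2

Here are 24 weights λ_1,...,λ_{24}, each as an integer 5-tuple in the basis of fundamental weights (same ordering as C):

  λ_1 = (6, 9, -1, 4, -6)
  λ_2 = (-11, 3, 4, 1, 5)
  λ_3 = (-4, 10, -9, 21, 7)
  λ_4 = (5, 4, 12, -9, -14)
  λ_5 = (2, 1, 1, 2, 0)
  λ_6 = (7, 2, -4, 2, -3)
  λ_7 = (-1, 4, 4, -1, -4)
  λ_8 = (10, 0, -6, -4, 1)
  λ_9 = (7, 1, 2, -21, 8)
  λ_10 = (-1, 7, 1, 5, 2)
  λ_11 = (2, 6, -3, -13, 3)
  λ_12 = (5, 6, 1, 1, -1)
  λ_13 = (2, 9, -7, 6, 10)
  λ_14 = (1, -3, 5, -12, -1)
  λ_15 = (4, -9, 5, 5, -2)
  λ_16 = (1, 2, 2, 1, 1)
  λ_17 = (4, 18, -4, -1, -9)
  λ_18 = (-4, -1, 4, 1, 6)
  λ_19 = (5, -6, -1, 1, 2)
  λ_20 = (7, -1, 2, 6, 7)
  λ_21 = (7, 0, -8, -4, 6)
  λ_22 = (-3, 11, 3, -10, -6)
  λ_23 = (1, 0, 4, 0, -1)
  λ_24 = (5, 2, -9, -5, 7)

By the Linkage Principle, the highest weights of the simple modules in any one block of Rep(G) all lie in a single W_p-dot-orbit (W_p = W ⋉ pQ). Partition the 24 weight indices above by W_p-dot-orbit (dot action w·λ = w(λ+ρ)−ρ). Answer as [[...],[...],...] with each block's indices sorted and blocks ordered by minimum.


Root system A_5: the 5×5 matrix C matches after relabeling.

λ_j+ρ reflected into Ā_13 (⟨·,θ^∨⟩≤13); 5-tuples as given:

  1: (2, 1, 5, 1, 0) · 2: (3, 2, 2, 3, 1) · 3: (4, 3, 2, 2, 0) · 4: (0, 2, 2, 0, 3) · 5: (3, 2, 2, 3, 1) · 6: (3, 2, 2, 3, 1) · 7: (0, 2, 2, 0, 3) · 8: (3, 2, 2, 3, 1) · 9: (2, 0, 2, 1, 7) · 10: (0, 2, 2, 0, 3) · 11: (2, 0, 2, 1, 7) · 12: (4, 3, 2, 2, 0) · 13: (3, 2, 2, 3, 1) · 14: (4, 3, 2, 2, 0) · 15: (2, 3, 3, 2, 2) · 16: (2, 3, 3, 2, 2) · 17: (0, 2, 2, 0, 3) · 18: (2, 0, 2, 1, 7) · 19: (4, 3, 2, 2, 0) · 20: (0, 2, 2, 0, 3) · 21: (2, 1, 5, 1, 0) · 22: (2, 0, 2, 1, 7) · 23: (2, 1, 5, 1, 0) · 24: (4, 3, 2, 2, 0)

Grouping the 24 weights by Ā_13-representative: 6 linkage classes.

[[1, 21, 23], [2, 5, 6, 8, 13], [3, 12, 14, 19, 24], [4, 7, 10, 17, 20], [9, 11, 18, 22], [15, 16]]


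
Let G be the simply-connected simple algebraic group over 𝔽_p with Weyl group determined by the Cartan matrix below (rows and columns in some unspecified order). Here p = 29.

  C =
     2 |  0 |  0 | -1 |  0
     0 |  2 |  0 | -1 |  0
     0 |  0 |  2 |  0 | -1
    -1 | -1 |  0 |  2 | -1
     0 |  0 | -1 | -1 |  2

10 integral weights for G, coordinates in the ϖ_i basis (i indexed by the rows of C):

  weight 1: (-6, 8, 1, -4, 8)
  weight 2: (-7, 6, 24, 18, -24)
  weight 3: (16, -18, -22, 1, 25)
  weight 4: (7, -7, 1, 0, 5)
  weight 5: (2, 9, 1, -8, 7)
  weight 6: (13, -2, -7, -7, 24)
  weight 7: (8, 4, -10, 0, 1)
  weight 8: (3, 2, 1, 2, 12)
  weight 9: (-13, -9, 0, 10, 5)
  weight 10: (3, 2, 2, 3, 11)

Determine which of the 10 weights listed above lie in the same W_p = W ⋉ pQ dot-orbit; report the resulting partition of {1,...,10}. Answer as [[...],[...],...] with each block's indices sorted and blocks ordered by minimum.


C ↔ D_5 under row/col permutation; |W(D_5)| = 1920.

Ā_29 reps of the 10 weights (D_5, coords as presented):

  [1] (3, 1, 2, 5, 1) · [2] (4, 3, 2, 3, 1) · [3] (1, 1, 5, 1, 5) · [4] (3, 1, 2, 5, 1) · [5] (4, 3, 2, 3, 1) · [6] (4, 3, 2, 3, 1) · [7] (3, 1, 2, 5, 1) · [8] (4, 3, 2, 3, 1) · [9] (3, 1, 2, 5, 1) · [10] (4, 3, 2, 3, 1)

The 10 indices split into 3 linkage classes (same alcove rep ⇔ same W_29-dot-orbit):

[[1, 4, 7, 9], [2, 5, 6, 8, 10], [3]]


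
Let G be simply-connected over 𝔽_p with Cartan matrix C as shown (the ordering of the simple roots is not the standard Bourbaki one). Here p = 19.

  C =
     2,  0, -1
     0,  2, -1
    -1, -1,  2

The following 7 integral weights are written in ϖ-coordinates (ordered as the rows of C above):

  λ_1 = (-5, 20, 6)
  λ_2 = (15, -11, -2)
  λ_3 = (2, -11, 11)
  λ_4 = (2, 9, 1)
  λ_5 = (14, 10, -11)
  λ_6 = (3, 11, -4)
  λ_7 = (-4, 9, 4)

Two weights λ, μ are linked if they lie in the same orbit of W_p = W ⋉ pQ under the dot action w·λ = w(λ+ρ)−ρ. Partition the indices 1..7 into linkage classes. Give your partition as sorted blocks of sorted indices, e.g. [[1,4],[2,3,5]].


A_3 Cartan matrix, 3 simple roots permuted; ρ=(1,1,1).

Ā_19 reps of the 7 weights (A_3, coords as presented):

  λ_1+ρ ↦ (3, 10, 2) · λ_2+ρ ↦ (5, 1, 10) · λ_3+ρ ↦ (3, 10, 2) · λ_4+ρ ↦ (3, 10, 2) · λ_5+ρ ↦ (5, 1, 10) · λ_6+ρ ↦ (1, 9, 3) · λ_7+ρ ↦ (3, 10, 2)

The 7 indices split into 3 linkage classes (same alcove rep ⇔ same W_19-dot-orbit):

[[1, 3, 4, 7], [2, 5], [6]]


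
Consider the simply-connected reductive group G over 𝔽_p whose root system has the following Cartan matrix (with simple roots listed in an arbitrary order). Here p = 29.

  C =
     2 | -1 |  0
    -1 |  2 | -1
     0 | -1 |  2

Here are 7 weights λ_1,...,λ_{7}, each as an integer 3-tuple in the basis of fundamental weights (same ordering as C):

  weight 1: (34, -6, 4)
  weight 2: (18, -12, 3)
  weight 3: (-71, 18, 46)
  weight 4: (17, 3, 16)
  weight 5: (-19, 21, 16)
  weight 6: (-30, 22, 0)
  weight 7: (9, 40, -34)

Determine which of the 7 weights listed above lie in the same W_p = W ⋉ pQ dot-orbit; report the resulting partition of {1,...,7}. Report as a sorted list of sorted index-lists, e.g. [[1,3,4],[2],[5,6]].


Root system A_3: the 3×3 matrix C matches after relabeling.

Folding the 7 weights λ_j+ρ into Ā_29 (reps in the given 3-coord order):

  [1] (23, 1, 5)
  [2] (8, 4, 7)
  [3] (8, 4, 7)
  [4] (8, 4, 7)
  [5] (8, 4, 7)
  [6] (23, 1, 5)
  [7] (8, 4, 7)

2 distinct reps among the 7 weights ⇒ 2 W_29-linkage classes:

[[1, 6], [2, 3, 4, 5, 7]]


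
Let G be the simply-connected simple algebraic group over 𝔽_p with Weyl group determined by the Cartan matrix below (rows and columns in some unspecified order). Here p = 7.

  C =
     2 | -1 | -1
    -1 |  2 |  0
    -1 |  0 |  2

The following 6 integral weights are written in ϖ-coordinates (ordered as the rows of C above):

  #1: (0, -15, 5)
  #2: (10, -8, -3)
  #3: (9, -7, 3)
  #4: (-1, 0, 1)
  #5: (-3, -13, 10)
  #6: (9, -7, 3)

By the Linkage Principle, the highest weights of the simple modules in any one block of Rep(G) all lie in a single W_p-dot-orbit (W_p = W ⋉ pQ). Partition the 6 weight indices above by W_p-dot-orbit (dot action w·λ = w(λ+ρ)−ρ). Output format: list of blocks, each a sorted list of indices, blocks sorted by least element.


Dynkin diagram of C (from the 4 off-diagonal −1 entries): A_3.

λ_j+ρ reflected into Ā_7 (⟨·,θ^∨⟩≤7); 3-tuples as given:

  [1] (0, 6, 0);  [2] (0, 3, 2);  [3] (0, 1, 3);  [4] (0, 1, 2);  [5] (0, 3, 2);  [6] (0, 1, 3)

Grouping the 6 weights by Ā_7-representative: 4 linkage classes.

[[1], [2, 5], [3, 6], [4]]


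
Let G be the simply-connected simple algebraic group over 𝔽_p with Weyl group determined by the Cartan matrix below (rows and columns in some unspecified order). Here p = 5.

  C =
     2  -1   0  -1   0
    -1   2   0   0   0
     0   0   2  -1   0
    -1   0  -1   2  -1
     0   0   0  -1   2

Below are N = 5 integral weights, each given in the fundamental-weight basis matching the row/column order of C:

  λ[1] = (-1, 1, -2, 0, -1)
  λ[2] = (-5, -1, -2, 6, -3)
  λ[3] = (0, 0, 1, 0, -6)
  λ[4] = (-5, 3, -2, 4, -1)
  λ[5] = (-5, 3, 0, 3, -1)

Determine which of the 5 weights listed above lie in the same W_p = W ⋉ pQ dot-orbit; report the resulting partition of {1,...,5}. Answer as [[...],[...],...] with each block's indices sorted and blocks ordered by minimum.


D_5 Cartan matrix, 5 simple roots permuted; ρ=(1,1,1,1,1).

Folding the 5 weights λ_j+ρ into Ā_5 (reps in the given 5-coord order):

  [1] (0, 2, 1, 0, 0);  [2] (0, 2, 1, 1, 0);  [3] (0, 2, 1, 1, 0);  [4] (0, 0, 1, 0, 0);  [5] (0, 0, 1, 0, 0)

These 5 weights hit 3 W_5-dot-orbits; sizes (1, 2, 2):

[[1], [2, 3], [4, 5]]


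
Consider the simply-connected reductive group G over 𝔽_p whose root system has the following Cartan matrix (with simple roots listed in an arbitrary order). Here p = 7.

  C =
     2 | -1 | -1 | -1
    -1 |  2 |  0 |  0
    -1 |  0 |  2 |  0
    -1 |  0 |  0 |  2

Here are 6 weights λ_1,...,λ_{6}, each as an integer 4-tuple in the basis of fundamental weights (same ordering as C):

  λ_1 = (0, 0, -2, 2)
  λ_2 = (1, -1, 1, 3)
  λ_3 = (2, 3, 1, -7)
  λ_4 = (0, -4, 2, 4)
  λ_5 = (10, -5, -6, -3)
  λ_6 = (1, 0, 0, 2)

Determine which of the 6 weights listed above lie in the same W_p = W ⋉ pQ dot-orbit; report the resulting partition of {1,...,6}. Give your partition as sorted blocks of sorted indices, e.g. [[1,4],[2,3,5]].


Cartan matrix: type D_4 (|W|=192); un-permuting the 4 rows.

Ā_7 reps of the 6 weights (D_4, coords as presented):

    λ_1 → (0, 1, 1, 3)
    λ_2 → (0, 1, 1, 3)
    λ_3 → (0, 1, 1, 3)
    λ_4 → (0, 1, 1, 3)
    λ_5 → (2, 0, 1, 2)
    λ_6 → (0, 1, 1, 3)

The 6 indices split into 2 linkage classes (same alcove rep ⇔ same W_7-dot-orbit):

[[1, 2, 3, 4, 6], [5]]


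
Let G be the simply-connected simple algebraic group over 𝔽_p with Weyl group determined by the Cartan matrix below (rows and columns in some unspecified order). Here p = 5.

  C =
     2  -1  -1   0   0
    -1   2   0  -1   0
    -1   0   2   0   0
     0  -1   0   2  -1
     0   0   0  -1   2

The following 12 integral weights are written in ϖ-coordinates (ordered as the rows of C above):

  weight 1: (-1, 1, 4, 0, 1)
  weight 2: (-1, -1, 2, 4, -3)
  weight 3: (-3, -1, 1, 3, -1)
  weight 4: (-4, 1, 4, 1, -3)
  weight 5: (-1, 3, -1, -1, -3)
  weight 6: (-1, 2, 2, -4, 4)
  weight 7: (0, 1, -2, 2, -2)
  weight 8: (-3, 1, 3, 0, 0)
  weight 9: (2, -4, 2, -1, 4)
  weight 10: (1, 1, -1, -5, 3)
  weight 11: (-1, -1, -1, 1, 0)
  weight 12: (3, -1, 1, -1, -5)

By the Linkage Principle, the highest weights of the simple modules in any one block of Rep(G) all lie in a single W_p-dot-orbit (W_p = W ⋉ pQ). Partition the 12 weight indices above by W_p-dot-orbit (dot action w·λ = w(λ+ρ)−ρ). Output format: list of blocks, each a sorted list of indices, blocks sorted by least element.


A_5 Cartan matrix, 5 simple roots permuted; ρ=(1,1,1,1,1).

Alcove-folded reps (p=5, 12 weights, presented ϖ-order):

  λ_1+ρ ↦ (0, 0, 0, 2, 1) · λ_2+ρ ↦ (0, 0, 0, 2, 1) · λ_3+ρ ↦ (0, 2, 0, 2, 0) · λ_4+ρ ↦ (2, 0, 1, 1, 0) · λ_5+ρ ↦ (0, 2, 0, 2, 0) · λ_6+ρ ↦ (0, 0, 0, 2, 1) · λ_7+ρ ↦ (0, 2, 0, 2, 0) · λ_8+ρ ↦ (2, 0, 1, 1, 0) · λ_9+ρ ↦ (0, 0, 0, 2, 1) · λ_10+ρ ↦ (0, 2, 0, 2, 0) · λ_11+ρ ↦ (0, 0, 0, 2, 1) · λ_12+ρ ↦ (0, 3, 1, 1, 0)

Linkage partition of the 12 weights (4 classes, p=5):

[[1, 2, 6, 9, 11], [3, 5, 7, 10], [4, 8], [12]]


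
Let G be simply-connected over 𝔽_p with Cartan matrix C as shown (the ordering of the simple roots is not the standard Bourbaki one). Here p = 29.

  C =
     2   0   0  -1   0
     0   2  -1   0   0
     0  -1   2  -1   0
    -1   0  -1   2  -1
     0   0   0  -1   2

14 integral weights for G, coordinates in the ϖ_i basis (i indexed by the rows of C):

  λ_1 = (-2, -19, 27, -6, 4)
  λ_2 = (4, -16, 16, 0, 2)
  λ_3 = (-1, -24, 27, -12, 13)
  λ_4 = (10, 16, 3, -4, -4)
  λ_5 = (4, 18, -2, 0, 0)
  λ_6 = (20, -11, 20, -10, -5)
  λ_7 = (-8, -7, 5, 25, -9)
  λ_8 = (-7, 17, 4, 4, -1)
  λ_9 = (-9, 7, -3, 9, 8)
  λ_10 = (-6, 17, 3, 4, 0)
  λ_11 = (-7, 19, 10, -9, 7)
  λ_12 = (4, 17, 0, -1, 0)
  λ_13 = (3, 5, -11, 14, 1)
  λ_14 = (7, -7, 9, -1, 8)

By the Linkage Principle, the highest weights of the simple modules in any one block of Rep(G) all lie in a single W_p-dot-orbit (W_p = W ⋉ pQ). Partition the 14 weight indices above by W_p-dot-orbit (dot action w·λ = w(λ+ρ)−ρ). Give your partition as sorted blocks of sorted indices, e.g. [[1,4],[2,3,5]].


Root system D_5: the 5×5 matrix C matches after relabeling.

Folding the 14 weights λ_j+ρ into Ā_29 (reps in the given 5-coord order):

    λ_1+ρ ↦ (5, 18, 1, 0, 1)
    λ_2+ρ ↦ (5, 15, 2, 1, 3)
    λ_3+ρ ↦ (5, 15, 2, 1, 3)
    λ_4+ρ ↦ (5, 15, 2, 1, 3)
    λ_5+ρ ↦ (5, 18, 1, 0, 1)
    λ_6+ρ ↦ (8, 6, 2, 0, 9)
    λ_7+ρ ↦ (4, 8, 3, 3, 5)
    λ_8+ρ ↦ (5, 18, 1, 0, 1)
    λ_9+ρ ↦ (8, 6, 2, 0, 9)
    λ_10+ρ ↦ (5, 18, 1, 0, 1)
    λ_11+ρ ↦ (5, 15, 2, 1, 3)
    λ_12+ρ ↦ (5, 18, 1, 0, 1)
    λ_13+ρ ↦ (4, 4, 3, 5, 2)
    λ_14+ρ ↦ (8, 6, 2, 0, 9)

Linkage partition of the 14 weights (5 classes, p=29):

[[1, 5, 8, 10, 12], [2, 3, 4, 11], [6, 9, 14], [7], [13]]


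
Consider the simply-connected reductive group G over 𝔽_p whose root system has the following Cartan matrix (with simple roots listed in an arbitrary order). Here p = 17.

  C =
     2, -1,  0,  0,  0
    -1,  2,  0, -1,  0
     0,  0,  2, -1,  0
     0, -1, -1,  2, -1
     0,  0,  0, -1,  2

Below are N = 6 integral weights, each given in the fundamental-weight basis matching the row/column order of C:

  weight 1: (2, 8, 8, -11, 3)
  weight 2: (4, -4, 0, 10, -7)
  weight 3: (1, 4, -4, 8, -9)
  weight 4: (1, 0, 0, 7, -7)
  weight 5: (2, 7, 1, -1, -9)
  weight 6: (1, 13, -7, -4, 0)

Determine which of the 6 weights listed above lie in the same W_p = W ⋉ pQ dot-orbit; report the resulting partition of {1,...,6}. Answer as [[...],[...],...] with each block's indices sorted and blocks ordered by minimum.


Dynkin diagram of C (from the 8 off-diagonal −1 entries): D_5.

Alcove-folded reps (p=17, 6 weights, presented ϖ-order):

  [1] (2, 1, 1, 2, 6);  [2] (2, 1, 1, 2, 6);  [3] (2, 1, 1, 2, 6);  [4] (2, 1, 1, 2, 6);  [5] (3, 0, 6, 2, 0);  [6] (2, 1, 1, 2, 6)

2 distinct reps among the 6 weights ⇒ 2 W_17-linkage classes:

[[1, 2, 3, 4, 6], [5]]


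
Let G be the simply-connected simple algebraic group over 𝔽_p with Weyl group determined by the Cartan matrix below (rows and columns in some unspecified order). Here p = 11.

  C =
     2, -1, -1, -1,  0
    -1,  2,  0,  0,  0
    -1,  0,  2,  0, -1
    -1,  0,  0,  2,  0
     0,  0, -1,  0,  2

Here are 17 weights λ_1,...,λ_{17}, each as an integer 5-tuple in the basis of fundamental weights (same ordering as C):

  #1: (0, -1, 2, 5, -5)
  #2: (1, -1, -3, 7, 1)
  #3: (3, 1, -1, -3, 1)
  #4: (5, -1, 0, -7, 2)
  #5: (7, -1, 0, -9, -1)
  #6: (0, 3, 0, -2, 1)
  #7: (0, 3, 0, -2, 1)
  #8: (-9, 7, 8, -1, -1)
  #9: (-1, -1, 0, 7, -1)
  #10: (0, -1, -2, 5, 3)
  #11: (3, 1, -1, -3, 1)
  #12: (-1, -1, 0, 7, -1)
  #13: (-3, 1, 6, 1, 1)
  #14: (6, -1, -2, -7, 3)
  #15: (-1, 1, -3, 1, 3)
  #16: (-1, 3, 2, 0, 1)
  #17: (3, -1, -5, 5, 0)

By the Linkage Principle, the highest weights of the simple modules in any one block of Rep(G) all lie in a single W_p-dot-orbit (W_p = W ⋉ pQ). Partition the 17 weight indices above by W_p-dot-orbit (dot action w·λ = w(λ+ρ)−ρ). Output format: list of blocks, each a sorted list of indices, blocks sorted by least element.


Type D_5, rank 5, |W|=1920; reorder rows/cols to standard.

λ_j+ρ reflected into Ā_11 (⟨·,θ^∨⟩≤11); 5-tuples as given:

  [1] (0, 0, 1, 6, 3)
  [2] (0, 0, 1, 8, 0)
  [3] (2, 2, 0, 2, 2)
  [4] (0, 0, 1, 6, 3)
  [5] (0, 0, 1, 8, 0)
  [6] (0, 4, 1, 1, 2)
  [7] (0, 4, 1, 1, 2)
  [8] (0, 0, 1, 8, 0)
  [9] (0, 0, 1, 8, 0)
  [10] (0, 0, 1, 6, 3)
  [11] (2, 2, 0, 2, 2)
  [12] (0, 0, 1, 8, 0)
  [13] (2, 0, 0, 0, 2)
  [14] (0, 0, 1, 6, 3)
  [15] (2, 0, 0, 0, 2)
  [16] (0, 4, 1, 1, 2)
  [17] (0, 0, 1, 6, 3)

5 distinct reps among the 17 weights ⇒ 5 W_11-linkage classes:

[[1, 4, 10, 14, 17], [2, 5, 8, 9, 12], [3, 11], [6, 7, 16], [13, 15]]


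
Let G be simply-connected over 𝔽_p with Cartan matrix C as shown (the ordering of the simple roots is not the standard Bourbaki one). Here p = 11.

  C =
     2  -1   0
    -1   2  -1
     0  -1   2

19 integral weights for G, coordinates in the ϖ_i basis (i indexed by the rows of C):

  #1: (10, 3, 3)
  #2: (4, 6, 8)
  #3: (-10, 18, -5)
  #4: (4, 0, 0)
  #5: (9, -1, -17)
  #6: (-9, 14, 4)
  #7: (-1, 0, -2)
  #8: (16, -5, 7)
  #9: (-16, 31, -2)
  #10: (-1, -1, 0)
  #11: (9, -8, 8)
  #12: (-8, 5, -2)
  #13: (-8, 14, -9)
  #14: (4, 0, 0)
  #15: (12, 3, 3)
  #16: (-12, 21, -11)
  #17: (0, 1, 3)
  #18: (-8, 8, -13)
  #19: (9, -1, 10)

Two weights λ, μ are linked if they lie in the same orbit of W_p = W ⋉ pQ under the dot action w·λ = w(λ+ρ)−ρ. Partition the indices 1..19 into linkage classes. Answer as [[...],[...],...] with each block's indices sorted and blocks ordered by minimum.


Root system A_3: the 3×3 matrix C matches after relabeling.

λ_j+ρ reflected into Ā_11 (⟨·,θ^∨⟩≤11); 3-tuples as given:

    [1] (3, 0, 4)
    [2] (5, 1, 1)
    [3] (1, 2, 4)
    [4] (5, 1, 1)
    [5] (1, 5, 5)
    [6] (1, 2, 4)
    [7] (0, 0, 1)
    [8] (1, 2, 4)
    [9] (5, 1, 1)
    [10] (0, 0, 1)
    [11] (2, 7, 1)
    [12] (5, 1, 1)
    [13] (3, 0, 4)
    [14] (5, 1, 1)
    [15] (1, 2, 4)
    [16] (0, 0, 1)
    [17] (1, 2, 4)
    [18] (2, 7, 1)
    [19] (0, 0, 1)

6 distinct reps among the 19 weights ⇒ 6 W_11-linkage classes:

[[1, 13], [2, 4, 9, 12, 14], [3, 6, 8, 15, 17], [5], [7, 10, 16, 19], [11, 18]]


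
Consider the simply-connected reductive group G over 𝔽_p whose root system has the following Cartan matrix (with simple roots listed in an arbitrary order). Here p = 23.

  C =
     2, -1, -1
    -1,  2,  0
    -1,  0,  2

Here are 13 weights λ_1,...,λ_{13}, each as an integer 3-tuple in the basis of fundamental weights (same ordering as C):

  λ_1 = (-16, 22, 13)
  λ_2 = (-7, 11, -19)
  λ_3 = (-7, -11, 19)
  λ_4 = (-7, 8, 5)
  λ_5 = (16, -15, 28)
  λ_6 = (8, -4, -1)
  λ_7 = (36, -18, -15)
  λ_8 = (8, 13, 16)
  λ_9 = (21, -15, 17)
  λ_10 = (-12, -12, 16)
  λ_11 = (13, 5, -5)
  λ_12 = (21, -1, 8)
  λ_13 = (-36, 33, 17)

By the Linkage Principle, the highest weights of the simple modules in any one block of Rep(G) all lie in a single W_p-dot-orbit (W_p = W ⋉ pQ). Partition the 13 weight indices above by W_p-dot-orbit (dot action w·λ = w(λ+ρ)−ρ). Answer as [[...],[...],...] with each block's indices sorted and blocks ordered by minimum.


Root system A_3: the 3×3 matrix C matches after relabeling.

Ā_23 reps of the 13 weights (A_3, coords as presented):

    1: (14, 8, 1)
    2: (6, 11, 5)
    3: (10, 6, 4)
    4: (6, 3, 0)
    5: (6, 3, 0)
    6: (6, 3, 0)
    7: (6, 3, 0)
    8: (6, 3, 0)
    9: (5, 3, 1)
    10: (6, 11, 5)
    11: (10, 6, 4)
    12: (14, 8, 1)
    13: (6, 11, 5)

Partition of {1..13} into 5 W_23-dot-orbits:

[[1, 12], [2, 10, 13], [3, 11], [4, 5, 6, 7, 8], [9]]


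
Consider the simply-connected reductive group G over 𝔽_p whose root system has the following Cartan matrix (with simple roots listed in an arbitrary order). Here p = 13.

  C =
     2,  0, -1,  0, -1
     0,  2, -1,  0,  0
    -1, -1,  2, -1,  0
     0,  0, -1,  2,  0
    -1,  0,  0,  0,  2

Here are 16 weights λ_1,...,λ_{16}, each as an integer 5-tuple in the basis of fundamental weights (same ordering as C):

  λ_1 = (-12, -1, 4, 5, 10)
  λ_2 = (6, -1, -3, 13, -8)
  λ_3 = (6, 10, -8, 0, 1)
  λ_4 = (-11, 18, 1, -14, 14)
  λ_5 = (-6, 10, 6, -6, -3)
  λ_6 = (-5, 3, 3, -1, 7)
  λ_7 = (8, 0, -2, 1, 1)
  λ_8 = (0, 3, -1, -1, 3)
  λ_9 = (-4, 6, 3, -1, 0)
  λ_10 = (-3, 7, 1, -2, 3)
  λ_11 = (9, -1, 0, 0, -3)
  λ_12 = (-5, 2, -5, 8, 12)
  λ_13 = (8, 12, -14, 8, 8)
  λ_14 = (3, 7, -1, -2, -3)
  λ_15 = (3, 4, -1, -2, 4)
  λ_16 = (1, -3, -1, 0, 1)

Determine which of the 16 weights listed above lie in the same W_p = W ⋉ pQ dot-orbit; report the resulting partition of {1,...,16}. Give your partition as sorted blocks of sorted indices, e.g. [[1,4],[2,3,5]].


Cartan matrix: type D_5 (|W|=1920); un-permuting the 5 rows.

λ_j+ρ reflected into Ā_13 (⟨·,θ^∨⟩≤13); 5-tuples as given:

  1: (2, 6, 0, 0, 0) · 2: (1, 4, 0, 6, 1) · 3: (1, 4, 0, 6, 1) · 4: (2, 6, 0, 0, 0) · 5: (2, 6, 0, 0, 0) · 6: (1, 4, 0, 0, 4) · 7: (0, 0, 1, 1, 2) · 8: (1, 4, 0, 0, 4) · 9: (1, 7, 1, 0, 2) · 10: (1, 7, 1, 0, 2) · 11: (0, 0, 1, 1, 2) · 12: (1, 4, 0, 0, 4) · 13: (1, 4, 0, 0, 4) · 14: (1, 7, 1, 0, 2) · 15: (1, 4, 0, 0, 4) · 16: (0, 0, 1, 1, 2)

Grouping the 16 weights by Ā_13-representative: 5 linkage classes.

[[1, 4, 5], [2, 3], [6, 8, 12, 13, 15], [7, 11, 16], [9, 10, 14]]


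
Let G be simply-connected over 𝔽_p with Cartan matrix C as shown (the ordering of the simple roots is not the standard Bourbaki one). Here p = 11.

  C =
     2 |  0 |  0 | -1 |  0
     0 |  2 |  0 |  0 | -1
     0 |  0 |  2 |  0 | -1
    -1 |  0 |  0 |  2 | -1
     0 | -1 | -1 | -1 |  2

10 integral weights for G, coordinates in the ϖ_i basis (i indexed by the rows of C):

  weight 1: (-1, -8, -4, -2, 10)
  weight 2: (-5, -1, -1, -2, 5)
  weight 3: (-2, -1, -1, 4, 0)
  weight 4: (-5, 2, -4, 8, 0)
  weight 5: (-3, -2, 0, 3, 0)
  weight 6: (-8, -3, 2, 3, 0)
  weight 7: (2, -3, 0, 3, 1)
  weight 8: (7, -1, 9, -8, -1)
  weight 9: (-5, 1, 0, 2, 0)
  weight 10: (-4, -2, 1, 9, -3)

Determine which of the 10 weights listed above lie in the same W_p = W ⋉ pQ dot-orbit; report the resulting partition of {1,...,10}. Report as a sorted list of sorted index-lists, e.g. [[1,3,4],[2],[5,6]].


Cartan matrix: type D_5 (|W|=1920); un-permuting the 5 rows.

Folding the 10 weights λ_j+ρ into Ā_11 (reps in the given 5-coord order):

  λ_1+ρ ↦ (1, 7, 3, 0, 0);  λ_2+ρ ↦ (1, 0, 0, 4, 1);  λ_3+ρ ↦ (1, 0, 0, 4, 1);  λ_4+ρ ↦ (2, 1, 1, 2, 0);  λ_5+ρ ↦ (2, 1, 1, 2, 0);  λ_6+ρ ↦ (3, 2, 1, 1, 0);  λ_7+ρ ↦ (3, 2, 1, 1, 0);  λ_8+ρ ↦ (1, 7, 3, 0, 0);  λ_9+ρ ↦ (3, 2, 1, 1, 0);  λ_10+ρ ↦ (3, 2, 1, 1, 0)

These 10 weights hit 4 W_11-dot-orbits; sizes (2, 2, 2, 4):

[[1, 8], [2, 3], [4, 5], [6, 7, 9, 10]]


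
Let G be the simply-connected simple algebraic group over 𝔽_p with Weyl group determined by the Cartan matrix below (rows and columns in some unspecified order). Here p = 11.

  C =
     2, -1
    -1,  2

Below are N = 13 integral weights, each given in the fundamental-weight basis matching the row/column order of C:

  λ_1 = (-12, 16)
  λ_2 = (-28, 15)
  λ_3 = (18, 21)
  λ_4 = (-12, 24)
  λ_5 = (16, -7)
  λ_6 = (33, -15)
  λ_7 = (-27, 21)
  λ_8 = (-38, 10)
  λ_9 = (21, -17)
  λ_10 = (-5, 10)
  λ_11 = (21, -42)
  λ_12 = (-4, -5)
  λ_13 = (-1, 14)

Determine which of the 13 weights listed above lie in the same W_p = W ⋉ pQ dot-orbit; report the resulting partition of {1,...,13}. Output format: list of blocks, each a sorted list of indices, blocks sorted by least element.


Root system A_2: the 2×2 matrix C matches after relabeling.

Folding the 13 weights λ_j+ρ into Ā_11 (reps in the given 2-coord order):

  [1] (5, 0)
  [2] (5, 0)
  [3] (0, 3)
  [4] (0, 3)
  [5] (5, 0)
  [6] (8, 2)
  [7] (4, 7)
  [8] (4, 7)
  [9] (5, 0)
  [10] (4, 7)
  [11] (0, 3)
  [12] (4, 3)
  [13] (4, 7)

Linkage partition of the 13 weights (5 classes, p=11):

[[1, 2, 5, 9], [3, 4, 11], [6], [7, 8, 10, 13], [12]]


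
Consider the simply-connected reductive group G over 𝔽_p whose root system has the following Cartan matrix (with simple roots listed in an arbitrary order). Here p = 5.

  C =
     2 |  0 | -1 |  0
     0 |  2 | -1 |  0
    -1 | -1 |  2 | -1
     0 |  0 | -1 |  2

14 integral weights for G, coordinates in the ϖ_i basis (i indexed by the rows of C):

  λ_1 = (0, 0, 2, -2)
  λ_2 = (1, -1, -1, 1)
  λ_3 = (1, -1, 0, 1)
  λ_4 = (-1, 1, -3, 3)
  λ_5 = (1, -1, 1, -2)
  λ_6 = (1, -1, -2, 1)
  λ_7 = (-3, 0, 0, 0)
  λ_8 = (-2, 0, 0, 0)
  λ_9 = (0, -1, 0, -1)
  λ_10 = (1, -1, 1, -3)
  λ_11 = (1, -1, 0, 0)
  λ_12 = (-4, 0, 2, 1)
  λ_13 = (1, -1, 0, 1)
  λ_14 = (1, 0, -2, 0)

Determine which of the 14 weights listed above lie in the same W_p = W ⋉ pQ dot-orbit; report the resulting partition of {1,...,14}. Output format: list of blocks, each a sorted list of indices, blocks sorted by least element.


Dynkin diagram of C (from the 6 off-diagonal −1 entries): D_4.

Folding the 14 weights λ_j+ρ into Ā_5 (reps in the given 4-coord order):

  λ_1+ρ ↦ (1, 1, 0, 1)
  λ_2+ρ ↦ (2, 0, 0, 2)
  λ_3+ρ ↦ (2, 0, 0, 2)
  λ_4+ρ ↦ (2, 0, 0, 2)
  λ_5+ρ ↦ (2, 0, 1, 1)
  λ_6+ρ ↦ (1, 1, 0, 1)
  λ_7+ρ ↦ (1, 0, 1, 0)
  λ_8+ρ ↦ (1, 1, 0, 1)
  λ_9+ρ ↦ (1, 0, 1, 0)
  λ_10+ρ ↦ (2, 0, 0, 2)
  λ_11+ρ ↦ (2, 0, 1, 1)
  λ_12+ρ ↦ (2, 0, 1, 1)
  λ_13+ρ ↦ (2, 0, 0, 2)
  λ_14+ρ ↦ (1, 0, 1, 0)

Grouping the 14 weights by Ā_5-representative: 4 linkage classes.

[[1, 6, 8], [2, 3, 4, 10, 13], [5, 11, 12], [7, 9, 14]]


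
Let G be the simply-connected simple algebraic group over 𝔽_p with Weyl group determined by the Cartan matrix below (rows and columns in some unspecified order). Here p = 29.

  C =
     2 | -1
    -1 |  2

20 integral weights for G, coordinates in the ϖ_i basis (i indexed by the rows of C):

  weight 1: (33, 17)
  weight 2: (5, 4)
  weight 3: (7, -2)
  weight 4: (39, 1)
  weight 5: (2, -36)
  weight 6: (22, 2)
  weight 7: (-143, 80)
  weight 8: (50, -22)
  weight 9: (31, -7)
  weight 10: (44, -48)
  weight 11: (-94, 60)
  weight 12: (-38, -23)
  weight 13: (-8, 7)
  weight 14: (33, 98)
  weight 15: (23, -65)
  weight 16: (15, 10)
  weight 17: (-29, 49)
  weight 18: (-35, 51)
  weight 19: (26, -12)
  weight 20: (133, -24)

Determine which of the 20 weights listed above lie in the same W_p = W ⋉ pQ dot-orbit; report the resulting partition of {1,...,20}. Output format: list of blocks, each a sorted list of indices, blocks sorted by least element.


Type A_2, rank 2, |W|=6; reorder rows/cols to standard.

W_29-reps of the 20 weights in Ā_29 (same 2-coord order as C):

  [1] (6, 5)
  [2] (6, 5)
  [3] (7, 1)
  [4] (16, 11)
  [5] (23, 3)
  [6] (23, 3)
  [7] (23, 3)
  [8] (7, 1)
  [9] (23, 3)
  [10] (16, 11)
  [11] (23, 3)
  [12] (7, 1)
  [13] (7, 1)
  [14] (12, 5)
  [15] (6, 5)
  [16] (16, 11)
  [17] (7, 1)
  [18] (6, 5)
  [19] (16, 11)
  [20] (6, 5)

The 20 indices split into 5 linkage classes (same alcove rep ⇔ same W_29-dot-orbit):

[[1, 2, 15, 18, 20], [3, 8, 12, 13, 17], [4, 10, 16, 19], [5, 6, 7, 9, 11], [14]]


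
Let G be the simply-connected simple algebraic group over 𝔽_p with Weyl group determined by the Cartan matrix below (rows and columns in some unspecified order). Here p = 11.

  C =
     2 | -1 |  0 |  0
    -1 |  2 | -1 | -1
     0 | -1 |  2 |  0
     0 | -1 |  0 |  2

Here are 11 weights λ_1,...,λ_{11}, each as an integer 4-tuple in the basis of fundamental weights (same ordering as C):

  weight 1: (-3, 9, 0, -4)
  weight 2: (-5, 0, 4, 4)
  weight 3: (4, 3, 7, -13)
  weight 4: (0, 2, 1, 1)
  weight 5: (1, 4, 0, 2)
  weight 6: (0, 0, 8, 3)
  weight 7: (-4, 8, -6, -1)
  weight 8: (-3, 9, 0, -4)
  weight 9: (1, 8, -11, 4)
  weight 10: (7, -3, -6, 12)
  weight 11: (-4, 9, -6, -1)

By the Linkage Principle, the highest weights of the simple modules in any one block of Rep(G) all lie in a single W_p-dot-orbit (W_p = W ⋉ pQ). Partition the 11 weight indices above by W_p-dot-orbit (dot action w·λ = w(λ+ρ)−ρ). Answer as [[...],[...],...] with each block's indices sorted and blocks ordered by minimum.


Dynkin diagram of C (from the 6 off-diagonal −1 entries): D_4.

Each λ_j+ρ reduced to Ā_11; 4-tuples below use C's row order:

    [1] (2, 0, 1, 3)
    [2] (1, 3, 2, 2)
    [3] (2, 0, 1, 3)
    [4] (1, 3, 2, 2)
    [5] (2, 0, 1, 3)
    [6] (3, 1, 5, 0)
    [7] (3, 1, 5, 0)
    [8] (2, 0, 1, 3)
    [9] (3, 1, 5, 0)
    [10] (2, 0, 1, 3)
    [11] (3, 1, 5, 0)

The 11 indices split into 3 linkage classes (same alcove rep ⇔ same W_11-dot-orbit):

[[1, 3, 5, 8, 10], [2, 4], [6, 7, 9, 11]]


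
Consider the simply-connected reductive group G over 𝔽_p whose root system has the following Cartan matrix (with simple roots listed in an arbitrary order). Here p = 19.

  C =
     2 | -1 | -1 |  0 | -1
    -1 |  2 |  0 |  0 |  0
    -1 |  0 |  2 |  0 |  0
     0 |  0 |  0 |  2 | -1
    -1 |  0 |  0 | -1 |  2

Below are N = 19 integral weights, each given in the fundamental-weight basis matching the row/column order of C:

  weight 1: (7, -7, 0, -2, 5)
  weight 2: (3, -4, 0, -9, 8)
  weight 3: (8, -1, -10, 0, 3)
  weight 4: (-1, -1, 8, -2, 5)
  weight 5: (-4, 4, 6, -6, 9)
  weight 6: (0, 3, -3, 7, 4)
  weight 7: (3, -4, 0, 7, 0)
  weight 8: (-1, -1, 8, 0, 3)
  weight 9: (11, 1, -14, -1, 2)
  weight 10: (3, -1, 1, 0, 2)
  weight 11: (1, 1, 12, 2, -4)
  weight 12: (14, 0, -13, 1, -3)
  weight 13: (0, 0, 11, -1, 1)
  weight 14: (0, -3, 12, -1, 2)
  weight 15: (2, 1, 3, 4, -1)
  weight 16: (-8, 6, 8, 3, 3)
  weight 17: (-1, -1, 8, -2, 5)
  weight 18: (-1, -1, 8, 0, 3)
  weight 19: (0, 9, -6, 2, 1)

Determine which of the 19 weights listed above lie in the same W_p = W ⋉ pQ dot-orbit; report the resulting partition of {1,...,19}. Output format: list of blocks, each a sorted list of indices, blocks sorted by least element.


Cartan matrix: type D_5 (|W|=1920); un-permuting the 5 rows.

Each λ_j+ρ reduced to Ā_19; 5-tuples below use C's row order:

  λ_1 → (2, 6, 1, 1, 2) · λ_2 → (1, 3, 1, 8, 1) · λ_3 → (0, 0, 9, 1, 4) · λ_4 → (0, 0, 9, 1, 4) · λ_5 → (3, 2, 4, 5, 0) · λ_6 → (1, 3, 1, 8, 1) · λ_7 → (1, 3, 1, 8, 1) · λ_8 → (0, 0, 9, 1, 4) · λ_9 → (1, 1, 12, 0, 2) · λ_10 → (4, 0, 2, 1, 3) · λ_11 → (1, 1, 12, 0, 2) · λ_12 → (1, 1, 12, 0, 2) · λ_13 → (1, 1, 12, 0, 2) · λ_14 → (1, 1, 12, 0, 2) · λ_15 → (3, 2, 4, 5, 0) · λ_16 → (4, 0, 2, 1, 3) · λ_17 → (0, 0, 9, 1, 4) · λ_18 → (0, 0, 9, 1, 4) · λ_19 → (2, 6, 1, 1, 2)

6 distinct reps among the 19 weights ⇒ 6 W_19-linkage classes:

[[1, 19], [2, 6, 7], [3, 4, 8, 17, 18], [5, 15], [9, 11, 12, 13, 14], [10, 16]]
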